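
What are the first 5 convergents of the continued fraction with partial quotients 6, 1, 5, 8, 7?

6/1, 7/1, 41/6, 335/49, 2386/349

Using the convergent recurrence p_i = a_i*p_{i-1} + p_{i-2}, q_i = a_i*q_{i-1} + q_{i-2} with p_{-2}=0, p_{-1}=1, q_{-2}=1, q_{-1}=0:
  i=0: a_0=6, p_0 = 6*1 + 0 = 6, q_0 = 6*0 + 1 = 1.
  i=1: a_1=1, p_1 = 1*6 + 1 = 7, q_1 = 1*1 + 0 = 1.
  i=2: a_2=5, p_2 = 5*7 + 6 = 41, q_2 = 5*1 + 1 = 6.
  i=3: a_3=8, p_3 = 8*41 + 7 = 335, q_3 = 8*6 + 1 = 49.
  i=4: a_4=7, p_4 = 7*335 + 41 = 2386, q_4 = 7*49 + 6 = 349.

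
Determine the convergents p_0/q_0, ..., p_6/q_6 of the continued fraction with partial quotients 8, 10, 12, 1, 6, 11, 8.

8/1, 81/10, 980/121, 1061/131, 7346/907, 81867/10108, 662282/81771

Using the convergent recurrence p_i = a_i*p_{i-1} + p_{i-2}, q_i = a_i*q_{i-1} + q_{i-2} with p_{-2}=0, p_{-1}=1, q_{-2}=1, q_{-1}=0:
  i=0: a_0=8, p_0 = 8*1 + 0 = 8, q_0 = 8*0 + 1 = 1.
  i=1: a_1=10, p_1 = 10*8 + 1 = 81, q_1 = 10*1 + 0 = 10.
  i=2: a_2=12, p_2 = 12*81 + 8 = 980, q_2 = 12*10 + 1 = 121.
  i=3: a_3=1, p_3 = 1*980 + 81 = 1061, q_3 = 1*121 + 10 = 131.
  i=4: a_4=6, p_4 = 6*1061 + 980 = 7346, q_4 = 6*131 + 121 = 907.
  i=5: a_5=11, p_5 = 11*7346 + 1061 = 81867, q_5 = 11*907 + 131 = 10108.
  i=6: a_6=8, p_6 = 8*81867 + 7346 = 662282, q_6 = 8*10108 + 907 = 81771.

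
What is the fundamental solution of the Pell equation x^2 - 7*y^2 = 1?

First expand sqrt(7) as a continued fraction. With x_i = (sqrt(7) + m_i)/d_i and (m_0, d_0) = (0, 1): a_0 = floor(sqrt(7)) = 2, since 2^2 = 4 <= 7 < 9 = 3^2.
Iterate m_{i+1} = d_i*a_i - m_i, d_{i+1} = (7 - m_{i+1}^2)/d_i, a_{i+1} = floor((a_0 + m_{i+1})/d_{i+1}):
  m_1 = 1*2 - 0 = 2, d_1 = (7 - 2^2)/1 = 3/1 = 3, a_1 = floor((2 + 2)/3) = 1.
  m_2 = 3*1 - 2 = 1, d_2 = (7 - 1^2)/3 = 6/3 = 2, a_2 = floor((2 + 1)/2) = 1.
  m_3 = 2*1 - 1 = 1, d_3 = (7 - 1^2)/2 = 6/2 = 3, a_3 = floor((2 + 1)/3) = 1.
  m_4 = 3*1 - 1 = 2, d_4 = (7 - 2^2)/3 = 3/3 = 1, a_4 = floor((2 + 2)/1) = 4.
  m_5 = 1*4 - 2 = 2, d_5 = (7 - 2^2)/1 = 3/1 = 3: (m_5, d_5) = (m_1, d_1) = (2, 3), so from here the quotients repeat a_1, ..., a_4; the period length is 4.
So sqrt(7) = [2; (1, 1, 1, 4)] with period length k = 4.
k is even, so the fundamental solution of x^2 - 7y^2 = 1 is (p_{k-1}, q_{k-1}) = (p_3, q_3); compute convergents through index 3.
Convergents (p_i = a_i*p_{i-1} + p_{i-2}, q_i = a_i*q_{i-1} + q_{i-2} with p_{-2}=0, p_{-1}=1, q_{-2}=1, q_{-1}=0):
  i=0: a_0=2, p_0 = 2*1 + 0 = 2, q_0 = 2*0 + 1 = 1.
  i=1: a_1=1, p_1 = 1*2 + 1 = 3, q_1 = 1*1 + 0 = 1.
  i=2: a_2=1, p_2 = 1*3 + 2 = 5, q_2 = 1*1 + 1 = 2.
  i=3: a_3=1, p_3 = 1*5 + 3 = 8, q_3 = 1*2 + 1 = 3.
Check: 8^2 - 7*3^2 = 64 - 63 = 1, so (x, y) = (8, 3) solves the equation, and by the theorem it is the least positive solution.

(x, y) = (8, 3)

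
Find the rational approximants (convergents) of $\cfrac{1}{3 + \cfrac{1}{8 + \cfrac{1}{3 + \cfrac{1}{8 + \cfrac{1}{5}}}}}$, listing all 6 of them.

0/1, 1/3, 8/25, 25/78, 208/649, 1065/3323

Using the convergent recurrence p_i = a_i*p_{i-1} + p_{i-2}, q_i = a_i*q_{i-1} + q_{i-2} with p_{-2}=0, p_{-1}=1, q_{-2}=1, q_{-1}=0:
  i=0: a_0=0, p_0 = 0*1 + 0 = 0, q_0 = 0*0 + 1 = 1.
  i=1: a_1=3, p_1 = 3*0 + 1 = 1, q_1 = 3*1 + 0 = 3.
  i=2: a_2=8, p_2 = 8*1 + 0 = 8, q_2 = 8*3 + 1 = 25.
  i=3: a_3=3, p_3 = 3*8 + 1 = 25, q_3 = 3*25 + 3 = 78.
  i=4: a_4=8, p_4 = 8*25 + 8 = 208, q_4 = 8*78 + 25 = 649.
  i=5: a_5=5, p_5 = 5*208 + 25 = 1065, q_5 = 5*649 + 78 = 3323.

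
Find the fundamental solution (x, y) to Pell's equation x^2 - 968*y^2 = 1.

First expand sqrt(968) as a continued fraction. With x_i = (sqrt(968) + m_i)/d_i and (m_0, d_0) = (0, 1): a_0 = floor(sqrt(968)) = 31, since 31^2 = 961 <= 968 < 1024 = 32^2.
Iterate m_{i+1} = d_i*a_i - m_i, d_{i+1} = (968 - m_{i+1}^2)/d_i, a_{i+1} = floor((a_0 + m_{i+1})/d_{i+1}):
  m_1 = 1*31 - 0 = 31, d_1 = (968 - 31^2)/1 = 7/1 = 7, a_1 = floor((31 + 31)/7) = 8.
  m_2 = 7*8 - 31 = 25, d_2 = (968 - 25^2)/7 = 343/7 = 49, a_2 = floor((31 + 25)/49) = 1.
  m_3 = 49*1 - 25 = 24, d_3 = (968 - 24^2)/49 = 392/49 = 8, a_3 = floor((31 + 24)/8) = 6.
  m_4 = 8*6 - 24 = 24, d_4 = (968 - 24^2)/8 = 392/8 = 49, a_4 = floor((31 + 24)/49) = 1.
  m_5 = 49*1 - 24 = 25, d_5 = (968 - 25^2)/49 = 343/49 = 7, a_5 = floor((31 + 25)/7) = 8.
  m_6 = 7*8 - 25 = 31, d_6 = (968 - 31^2)/7 = 7/7 = 1, a_6 = floor((31 + 31)/1) = 62.
  m_7 = 1*62 - 31 = 31, d_7 = (968 - 31^2)/1 = 7/1 = 7: (m_7, d_7) = (m_1, d_1) = (31, 7), so from here the quotients repeat a_1, ..., a_6; the period length is 6.
So sqrt(968) = [31; (8, 1, 6, 1, 8, 62)] with period length k = 6.
k is even, so the fundamental solution of x^2 - 968y^2 = 1 is (p_{k-1}, q_{k-1}) = (p_5, q_5); compute convergents through index 5.
Convergents (p_i = a_i*p_{i-1} + p_{i-2}, q_i = a_i*q_{i-1} + q_{i-2} with p_{-2}=0, p_{-1}=1, q_{-2}=1, q_{-1}=0):
  i=0: a_0=31, p_0 = 31*1 + 0 = 31, q_0 = 31*0 + 1 = 1.
  i=1: a_1=8, p_1 = 8*31 + 1 = 249, q_1 = 8*1 + 0 = 8.
  i=2: a_2=1, p_2 = 1*249 + 31 = 280, q_2 = 1*8 + 1 = 9.
  i=3: a_3=6, p_3 = 6*280 + 249 = 1929, q_3 = 6*9 + 8 = 62.
  i=4: a_4=1, p_4 = 1*1929 + 280 = 2209, q_4 = 1*62 + 9 = 71.
  i=5: a_5=8, p_5 = 8*2209 + 1929 = 19601, q_5 = 8*71 + 62 = 630.
Check: 19601^2 - 968*630^2 = 384199201 - 384199200 = 1, so (x, y) = (19601, 630) solves the equation, and by the theorem it is the least positive solution.

(x, y) = (19601, 630)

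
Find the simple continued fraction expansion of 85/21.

[4; 21]

Run the Euclidean algorithm on 85 and 21; the successive quotients are the partial quotients a_0, a_1, ... (each step inverts the fractional part left over by the previous one):
  85 = 4*21 + 1, so a_0 = 4.
  21 = 21*1 + 0, so a_1 = 21.
The remainder reaches 0 after 2 divisions, so the expansion has 2 partial quotients, read off in order.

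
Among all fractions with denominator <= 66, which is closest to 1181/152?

Expand x = 1181/152 as a continued fraction with the Euclidean algorithm:
  1181 = 7*152 + 117, so a_0 = 7.
  152 = 1*117 + 35, so a_1 = 1.
  117 = 3*35 + 12, so a_2 = 3.
  35 = 2*12 + 11, so a_3 = 2.
  12 = 1*11 + 1, so a_4 = 1.
  11 = 11*1 + 0, so a_5 = 11.
so x = [7; 1, 3, 2, 1, 11].
Convergents (p_i = a_i*p_{i-1} + p_{i-2}, q_i = a_i*q_{i-1} + q_{i-2} with p_{-2}=0, p_{-1}=1, q_{-2}=1, q_{-1}=0), until the denominator exceeds 66:
  i=0: a_0=7, p_0 = 7*1 + 0 = 7, q_0 = 7*0 + 1 = 1.
  i=1: a_1=1, p_1 = 1*7 + 1 = 8, q_1 = 1*1 + 0 = 1.
  i=2: a_2=3, p_2 = 3*8 + 7 = 31, q_2 = 3*1 + 1 = 4.
  i=3: a_3=2, p_3 = 2*31 + 8 = 70, q_3 = 2*4 + 1 = 9.
  i=4: a_4=1, p_4 = 1*70 + 31 = 101, q_4 = 1*9 + 4 = 13.
  i=5: a_5=11, p_5 = 11*101 + 70 = 1181, q_5 = 11*13 + 9 = 152.
q_5 = 152 > 66, so the last convergent with denominator <= 66 is p_4/q_4 = 101/13.
The closest fraction with denominator <= 66 is either p_4/q_4 or the intermediate fraction (k*p_4 + p_3)/(k*q_4 + q_3) with the largest k >= 1 whose denominator stays <= 66; these approach x as k grows, and every other convergent or intermediate fraction in range is farther away.
Largest k: floor((66 - q_3)/q_4) = floor((66 - 9)/13) = 4.
That gives (4*101 + 70)/(4*13 + 9) = 474/61.
Compare the errors: |x - 101/13| = |1181*13 - 101*152|/(152*13) = 1/1976, and |x - 474/61| = |1181*61 - 474*152|/(152*61) = 7/9272.
Cross-multiplying, 1*9272 = 9272 < 13832 = 7*1976, so 1/1976 is smaller: the convergent 101/13 is closer to x than 474/61.

101/13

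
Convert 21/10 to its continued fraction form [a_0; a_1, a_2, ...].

[2; 10]

Run the Euclidean algorithm on 21 and 10; the successive quotients are the partial quotients a_0, a_1, ... (each step inverts the fractional part left over by the previous one):
  21 = 2*10 + 1, so a_0 = 2.
  10 = 10*1 + 0, so a_1 = 10.
The remainder reaches 0 after 2 divisions, so the expansion has 2 partial quotients, read off in order.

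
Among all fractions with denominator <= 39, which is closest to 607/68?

241/27

Expand x = 607/68 as a continued fraction with the Euclidean algorithm:
  607 = 8*68 + 63, so a_0 = 8.
  68 = 1*63 + 5, so a_1 = 1.
  63 = 12*5 + 3, so a_2 = 12.
  5 = 1*3 + 2, so a_3 = 1.
  3 = 1*2 + 1, so a_4 = 1.
  2 = 2*1 + 0, so a_5 = 2.
so x = [8; 1, 12, 1, 1, 2].
Convergents (p_i = a_i*p_{i-1} + p_{i-2}, q_i = a_i*q_{i-1} + q_{i-2} with p_{-2}=0, p_{-1}=1, q_{-2}=1, q_{-1}=0), until the denominator exceeds 39:
  i=0: a_0=8, p_0 = 8*1 + 0 = 8, q_0 = 8*0 + 1 = 1.
  i=1: a_1=1, p_1 = 1*8 + 1 = 9, q_1 = 1*1 + 0 = 1.
  i=2: a_2=12, p_2 = 12*9 + 8 = 116, q_2 = 12*1 + 1 = 13.
  i=3: a_3=1, p_3 = 1*116 + 9 = 125, q_3 = 1*13 + 1 = 14.
  i=4: a_4=1, p_4 = 1*125 + 116 = 241, q_4 = 1*14 + 13 = 27.
  i=5: a_5=2, p_5 = 2*241 + 125 = 607, q_5 = 2*27 + 14 = 68.
q_5 = 68 > 39, so the last convergent with denominator <= 39 is p_4/q_4 = 241/27.
The closest fraction with denominator <= 39 is either p_4/q_4 or the intermediate fraction (k*p_4 + p_3)/(k*q_4 + q_3) with the largest k >= 1 whose denominator stays <= 39; these approach x as k grows, and every other convergent or intermediate fraction in range is farther away.
Largest k: floor((39 - q_3)/q_4) = floor((39 - 14)/27) = 0.
Since k = 0, no intermediate fraction beyond p_4/q_4 has denominator <= 39, so the convergent 241/27 is the closest (its error is |607*27 - 241*68|/(68*27) = 1/1836).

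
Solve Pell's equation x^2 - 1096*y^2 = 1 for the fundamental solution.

(x, y) = (3959299, 119595)

First expand sqrt(1096) as a continued fraction. With x_i = (sqrt(1096) + m_i)/d_i and (m_0, d_0) = (0, 1): a_0 = floor(sqrt(1096)) = 33, since 33^2 = 1089 <= 1096 < 1156 = 34^2.
Iterate m_{i+1} = d_i*a_i - m_i, d_{i+1} = (1096 - m_{i+1}^2)/d_i, a_{i+1} = floor((a_0 + m_{i+1})/d_{i+1}):
  m_1 = 1*33 - 0 = 33, d_1 = (1096 - 33^2)/1 = 7/1 = 7, a_1 = floor((33 + 33)/7) = 9.
  m_2 = 7*9 - 33 = 30, d_2 = (1096 - 30^2)/7 = 196/7 = 28, a_2 = floor((33 + 30)/28) = 2.
  m_3 = 28*2 - 30 = 26, d_3 = (1096 - 26^2)/28 = 420/28 = 15, a_3 = floor((33 + 26)/15) = 3.
  m_4 = 15*3 - 26 = 19, d_4 = (1096 - 19^2)/15 = 735/15 = 49, a_4 = floor((33 + 19)/49) = 1.
  m_5 = 49*1 - 19 = 30, d_5 = (1096 - 30^2)/49 = 196/49 = 4, a_5 = floor((33 + 30)/4) = 15.
  m_6 = 4*15 - 30 = 30, d_6 = (1096 - 30^2)/4 = 196/4 = 49, a_6 = floor((33 + 30)/49) = 1.
  m_7 = 49*1 - 30 = 19, d_7 = (1096 - 19^2)/49 = 735/49 = 15, a_7 = floor((33 + 19)/15) = 3.
  m_8 = 15*3 - 19 = 26, d_8 = (1096 - 26^2)/15 = 420/15 = 28, a_8 = floor((33 + 26)/28) = 2.
  m_9 = 28*2 - 26 = 30, d_9 = (1096 - 30^2)/28 = 196/28 = 7, a_9 = floor((33 + 30)/7) = 9.
  m_10 = 7*9 - 30 = 33, d_10 = (1096 - 33^2)/7 = 7/7 = 1, a_10 = floor((33 + 33)/1) = 66.
  m_11 = 1*66 - 33 = 33, d_11 = (1096 - 33^2)/1 = 7/1 = 7: (m_11, d_11) = (m_1, d_1) = (33, 7), so from here the quotients repeat a_1, ..., a_10; the period length is 10.
So sqrt(1096) = [33; (9, 2, 3, 1, 15, 1, 3, 2, 9, 66)] with period length k = 10.
k is even, so the fundamental solution of x^2 - 1096y^2 = 1 is (p_{k-1}, q_{k-1}) = (p_9, q_9); compute convergents through index 9.
Convergents (p_i = a_i*p_{i-1} + p_{i-2}, q_i = a_i*q_{i-1} + q_{i-2} with p_{-2}=0, p_{-1}=1, q_{-2}=1, q_{-1}=0):
  i=0: a_0=33, p_0 = 33*1 + 0 = 33, q_0 = 33*0 + 1 = 1.
  i=1: a_1=9, p_1 = 9*33 + 1 = 298, q_1 = 9*1 + 0 = 9.
  i=2: a_2=2, p_2 = 2*298 + 33 = 629, q_2 = 2*9 + 1 = 19.
  i=3: a_3=3, p_3 = 3*629 + 298 = 2185, q_3 = 3*19 + 9 = 66.
  i=4: a_4=1, p_4 = 1*2185 + 629 = 2814, q_4 = 1*66 + 19 = 85.
  i=5: a_5=15, p_5 = 15*2814 + 2185 = 44395, q_5 = 15*85 + 66 = 1341.
  i=6: a_6=1, p_6 = 1*44395 + 2814 = 47209, q_6 = 1*1341 + 85 = 1426.
  i=7: a_7=3, p_7 = 3*47209 + 44395 = 186022, q_7 = 3*1426 + 1341 = 5619.
  i=8: a_8=2, p_8 = 2*186022 + 47209 = 419253, q_8 = 2*5619 + 1426 = 12664.
  i=9: a_9=9, p_9 = 9*419253 + 186022 = 3959299, q_9 = 9*12664 + 5619 = 119595.
Check: 3959299^2 - 1096*119595^2 = 15676048571401 - 15676048571400 = 1, so (x, y) = (3959299, 119595) solves the equation, and by the theorem it is the least positive solution.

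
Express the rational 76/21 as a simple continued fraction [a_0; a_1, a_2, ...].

Run the Euclidean algorithm on 76 and 21; the successive quotients are the partial quotients a_0, a_1, ... (each step inverts the fractional part left over by the previous one):
  76 = 3*21 + 13, so a_0 = 3.
  21 = 1*13 + 8, so a_1 = 1.
  13 = 1*8 + 5, so a_2 = 1.
  8 = 1*5 + 3, so a_3 = 1.
  5 = 1*3 + 2, so a_4 = 1.
  3 = 1*2 + 1, so a_5 = 1.
  2 = 2*1 + 0, so a_6 = 2.
The remainder reaches 0 after 7 divisions, so the expansion has 7 partial quotients, read off in order.

[3; 1, 1, 1, 1, 1, 2]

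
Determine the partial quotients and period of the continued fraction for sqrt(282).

Write x_i = (sqrt(282) + m_i)/d_i with (m_0, d_0) = (0, 1). a_0 = floor(sqrt(282)) = 16, since 16^2 = 256 <= 282 < 289 = 17^2.
Iterate m_{i+1} = d_i*a_i - m_i, d_{i+1} = (282 - m_{i+1}^2)/d_i, a_{i+1} = floor((a_0 + m_{i+1})/d_{i+1}):
  m_1 = 1*16 - 0 = 16, d_1 = (282 - 16^2)/1 = 26/1 = 26, a_1 = floor((16 + 16)/26) = 1.
  m_2 = 26*1 - 16 = 10, d_2 = (282 - 10^2)/26 = 182/26 = 7, a_2 = floor((16 + 10)/7) = 3.
  m_3 = 7*3 - 10 = 11, d_3 = (282 - 11^2)/7 = 161/7 = 23, a_3 = floor((16 + 11)/23) = 1.
  m_4 = 23*1 - 11 = 12, d_4 = (282 - 12^2)/23 = 138/23 = 6, a_4 = floor((16 + 12)/6) = 4.
  m_5 = 6*4 - 12 = 12, d_5 = (282 - 12^2)/6 = 138/6 = 23, a_5 = floor((16 + 12)/23) = 1.
  m_6 = 23*1 - 12 = 11, d_6 = (282 - 11^2)/23 = 161/23 = 7, a_6 = floor((16 + 11)/7) = 3.
  m_7 = 7*3 - 11 = 10, d_7 = (282 - 10^2)/7 = 182/7 = 26, a_7 = floor((16 + 10)/26) = 1.
  m_8 = 26*1 - 10 = 16, d_8 = (282 - 16^2)/26 = 26/26 = 1, a_8 = floor((16 + 16)/1) = 32.
  m_9 = 1*32 - 16 = 16, d_9 = (282 - 16^2)/1 = 26/1 = 26: (m_9, d_9) = (m_1, d_1) = (16, 26), so from here the quotients repeat a_1, ..., a_8; the period length is 8.
Hence the expansion of sqrt(282) is a_0 = 16 followed by the repeating block 1, 3, 1, 4, 1, 3, 1, 32 (period 8).

[16; (1, 3, 1, 4, 1, 3, 1, 32)]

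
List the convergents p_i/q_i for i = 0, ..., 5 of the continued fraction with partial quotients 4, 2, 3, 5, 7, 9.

Using the convergent recurrence p_i = a_i*p_{i-1} + p_{i-2}, q_i = a_i*q_{i-1} + q_{i-2} with p_{-2}=0, p_{-1}=1, q_{-2}=1, q_{-1}=0:
  i=0: a_0=4, p_0 = 4*1 + 0 = 4, q_0 = 4*0 + 1 = 1.
  i=1: a_1=2, p_1 = 2*4 + 1 = 9, q_1 = 2*1 + 0 = 2.
  i=2: a_2=3, p_2 = 3*9 + 4 = 31, q_2 = 3*2 + 1 = 7.
  i=3: a_3=5, p_3 = 5*31 + 9 = 164, q_3 = 5*7 + 2 = 37.
  i=4: a_4=7, p_4 = 7*164 + 31 = 1179, q_4 = 7*37 + 7 = 266.
  i=5: a_5=9, p_5 = 9*1179 + 164 = 10775, q_5 = 9*266 + 37 = 2431.

4/1, 9/2, 31/7, 164/37, 1179/266, 10775/2431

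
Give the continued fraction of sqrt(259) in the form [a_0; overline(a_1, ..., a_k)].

[16; overline(10, 1, 2, 3, 4, 3, 2, 1, 10, 32)]

Write x_i = (sqrt(259) + m_i)/d_i with (m_0, d_0) = (0, 1). a_0 = floor(sqrt(259)) = 16, since 16^2 = 256 <= 259 < 289 = 17^2.
Iterate m_{i+1} = d_i*a_i - m_i, d_{i+1} = (259 - m_{i+1}^2)/d_i, a_{i+1} = floor((a_0 + m_{i+1})/d_{i+1}):
  m_1 = 1*16 - 0 = 16, d_1 = (259 - 16^2)/1 = 3/1 = 3, a_1 = floor((16 + 16)/3) = 10.
  m_2 = 3*10 - 16 = 14, d_2 = (259 - 14^2)/3 = 63/3 = 21, a_2 = floor((16 + 14)/21) = 1.
  m_3 = 21*1 - 14 = 7, d_3 = (259 - 7^2)/21 = 210/21 = 10, a_3 = floor((16 + 7)/10) = 2.
  m_4 = 10*2 - 7 = 13, d_4 = (259 - 13^2)/10 = 90/10 = 9, a_4 = floor((16 + 13)/9) = 3.
  m_5 = 9*3 - 13 = 14, d_5 = (259 - 14^2)/9 = 63/9 = 7, a_5 = floor((16 + 14)/7) = 4.
  m_6 = 7*4 - 14 = 14, d_6 = (259 - 14^2)/7 = 63/7 = 9, a_6 = floor((16 + 14)/9) = 3.
  m_7 = 9*3 - 14 = 13, d_7 = (259 - 13^2)/9 = 90/9 = 10, a_7 = floor((16 + 13)/10) = 2.
  m_8 = 10*2 - 13 = 7, d_8 = (259 - 7^2)/10 = 210/10 = 21, a_8 = floor((16 + 7)/21) = 1.
  m_9 = 21*1 - 7 = 14, d_9 = (259 - 14^2)/21 = 63/21 = 3, a_9 = floor((16 + 14)/3) = 10.
  m_10 = 3*10 - 14 = 16, d_10 = (259 - 16^2)/3 = 3/3 = 1, a_10 = floor((16 + 16)/1) = 32.
  m_11 = 1*32 - 16 = 16, d_11 = (259 - 16^2)/1 = 3/1 = 3: (m_11, d_11) = (m_1, d_1) = (16, 3), so from here the quotients repeat a_1, ..., a_10; the period length is 10.
Hence the expansion of sqrt(259) is a_0 = 16 followed by the repeating block 10, 1, 2, 3, 4, 3, 2, 1, 10, 32 (period 10).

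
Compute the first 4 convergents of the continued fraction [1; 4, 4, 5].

Using the convergent recurrence p_i = a_i*p_{i-1} + p_{i-2}, q_i = a_i*q_{i-1} + q_{i-2} with p_{-2}=0, p_{-1}=1, q_{-2}=1, q_{-1}=0:
  i=0: a_0=1, p_0 = 1*1 + 0 = 1, q_0 = 1*0 + 1 = 1.
  i=1: a_1=4, p_1 = 4*1 + 1 = 5, q_1 = 4*1 + 0 = 4.
  i=2: a_2=4, p_2 = 4*5 + 1 = 21, q_2 = 4*4 + 1 = 17.
  i=3: a_3=5, p_3 = 5*21 + 5 = 110, q_3 = 5*17 + 4 = 89.

1/1, 5/4, 21/17, 110/89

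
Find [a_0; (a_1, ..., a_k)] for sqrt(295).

Write x_i = (sqrt(295) + m_i)/d_i with (m_0, d_0) = (0, 1). a_0 = floor(sqrt(295)) = 17, since 17^2 = 289 <= 295 < 324 = 18^2.
Iterate m_{i+1} = d_i*a_i - m_i, d_{i+1} = (295 - m_{i+1}^2)/d_i, a_{i+1} = floor((a_0 + m_{i+1})/d_{i+1}):
  m_1 = 1*17 - 0 = 17, d_1 = (295 - 17^2)/1 = 6/1 = 6, a_1 = floor((17 + 17)/6) = 5.
  m_2 = 6*5 - 17 = 13, d_2 = (295 - 13^2)/6 = 126/6 = 21, a_2 = floor((17 + 13)/21) = 1.
  m_3 = 21*1 - 13 = 8, d_3 = (295 - 8^2)/21 = 231/21 = 11, a_3 = floor((17 + 8)/11) = 2.
  m_4 = 11*2 - 8 = 14, d_4 = (295 - 14^2)/11 = 99/11 = 9, a_4 = floor((17 + 14)/9) = 3.
  m_5 = 9*3 - 14 = 13, d_5 = (295 - 13^2)/9 = 126/9 = 14, a_5 = floor((17 + 13)/14) = 2.
  m_6 = 14*2 - 13 = 15, d_6 = (295 - 15^2)/14 = 70/14 = 5, a_6 = floor((17 + 15)/5) = 6.
  m_7 = 5*6 - 15 = 15, d_7 = (295 - 15^2)/5 = 70/5 = 14, a_7 = floor((17 + 15)/14) = 2.
  m_8 = 14*2 - 15 = 13, d_8 = (295 - 13^2)/14 = 126/14 = 9, a_8 = floor((17 + 13)/9) = 3.
  m_9 = 9*3 - 13 = 14, d_9 = (295 - 14^2)/9 = 99/9 = 11, a_9 = floor((17 + 14)/11) = 2.
  m_10 = 11*2 - 14 = 8, d_10 = (295 - 8^2)/11 = 231/11 = 21, a_10 = floor((17 + 8)/21) = 1.
  m_11 = 21*1 - 8 = 13, d_11 = (295 - 13^2)/21 = 126/21 = 6, a_11 = floor((17 + 13)/6) = 5.
  m_12 = 6*5 - 13 = 17, d_12 = (295 - 17^2)/6 = 6/6 = 1, a_12 = floor((17 + 17)/1) = 34.
  m_13 = 1*34 - 17 = 17, d_13 = (295 - 17^2)/1 = 6/1 = 6: (m_13, d_13) = (m_1, d_1) = (17, 6), so from here the quotients repeat a_1, ..., a_12; the period length is 12.
Hence the expansion of sqrt(295) is a_0 = 17 followed by the repeating block 5, 1, 2, 3, 2, 6, 2, 3, 2, 1, 5, 34 (period 12).

[17; (5, 1, 2, 3, 2, 6, 2, 3, 2, 1, 5, 34)]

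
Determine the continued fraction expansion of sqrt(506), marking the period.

[22; (2, 44)]

Write x_i = (sqrt(506) + m_i)/d_i with (m_0, d_0) = (0, 1). a_0 = floor(sqrt(506)) = 22, since 22^2 = 484 <= 506 < 529 = 23^2.
Iterate m_{i+1} = d_i*a_i - m_i, d_{i+1} = (506 - m_{i+1}^2)/d_i, a_{i+1} = floor((a_0 + m_{i+1})/d_{i+1}):
  m_1 = 1*22 - 0 = 22, d_1 = (506 - 22^2)/1 = 22/1 = 22, a_1 = floor((22 + 22)/22) = 2.
  m_2 = 22*2 - 22 = 22, d_2 = (506 - 22^2)/22 = 22/22 = 1, a_2 = floor((22 + 22)/1) = 44.
  m_3 = 1*44 - 22 = 22, d_3 = (506 - 22^2)/1 = 22/1 = 22: (m_3, d_3) = (m_1, d_1) = (22, 22), so from here the quotients repeat a_1, a_2; the period length is 2.
Hence the expansion of sqrt(506) is a_0 = 22 followed by the repeating block 2, 44 (period 2).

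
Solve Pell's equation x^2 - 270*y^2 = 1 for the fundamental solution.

(x, y) = (5291, 322)

First expand sqrt(270) as a continued fraction. With x_i = (sqrt(270) + m_i)/d_i and (m_0, d_0) = (0, 1): a_0 = floor(sqrt(270)) = 16, since 16^2 = 256 <= 270 < 289 = 17^2.
Iterate m_{i+1} = d_i*a_i - m_i, d_{i+1} = (270 - m_{i+1}^2)/d_i, a_{i+1} = floor((a_0 + m_{i+1})/d_{i+1}):
  m_1 = 1*16 - 0 = 16, d_1 = (270 - 16^2)/1 = 14/1 = 14, a_1 = floor((16 + 16)/14) = 2.
  m_2 = 14*2 - 16 = 12, d_2 = (270 - 12^2)/14 = 126/14 = 9, a_2 = floor((16 + 12)/9) = 3.
  m_3 = 9*3 - 12 = 15, d_3 = (270 - 15^2)/9 = 45/9 = 5, a_3 = floor((16 + 15)/5) = 6.
  m_4 = 5*6 - 15 = 15, d_4 = (270 - 15^2)/5 = 45/5 = 9, a_4 = floor((16 + 15)/9) = 3.
  m_5 = 9*3 - 15 = 12, d_5 = (270 - 12^2)/9 = 126/9 = 14, a_5 = floor((16 + 12)/14) = 2.
  m_6 = 14*2 - 12 = 16, d_6 = (270 - 16^2)/14 = 14/14 = 1, a_6 = floor((16 + 16)/1) = 32.
  m_7 = 1*32 - 16 = 16, d_7 = (270 - 16^2)/1 = 14/1 = 14: (m_7, d_7) = (m_1, d_1) = (16, 14), so from here the quotients repeat a_1, ..., a_6; the period length is 6.
So sqrt(270) = [16; (2, 3, 6, 3, 2, 32)] with period length k = 6.
k is even, so the fundamental solution of x^2 - 270y^2 = 1 is (p_{k-1}, q_{k-1}) = (p_5, q_5); compute convergents through index 5.
Convergents (p_i = a_i*p_{i-1} + p_{i-2}, q_i = a_i*q_{i-1} + q_{i-2} with p_{-2}=0, p_{-1}=1, q_{-2}=1, q_{-1}=0):
  i=0: a_0=16, p_0 = 16*1 + 0 = 16, q_0 = 16*0 + 1 = 1.
  i=1: a_1=2, p_1 = 2*16 + 1 = 33, q_1 = 2*1 + 0 = 2.
  i=2: a_2=3, p_2 = 3*33 + 16 = 115, q_2 = 3*2 + 1 = 7.
  i=3: a_3=6, p_3 = 6*115 + 33 = 723, q_3 = 6*7 + 2 = 44.
  i=4: a_4=3, p_4 = 3*723 + 115 = 2284, q_4 = 3*44 + 7 = 139.
  i=5: a_5=2, p_5 = 2*2284 + 723 = 5291, q_5 = 2*139 + 44 = 322.
Check: 5291^2 - 270*322^2 = 27994681 - 27994680 = 1, so (x, y) = (5291, 322) solves the equation, and by the theorem it is the least positive solution.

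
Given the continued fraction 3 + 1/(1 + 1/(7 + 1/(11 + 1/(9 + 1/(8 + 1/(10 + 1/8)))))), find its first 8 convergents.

3/1, 4/1, 31/8, 345/89, 3136/809, 25433/6561, 257466/66419, 2085161/537913

Using the convergent recurrence p_i = a_i*p_{i-1} + p_{i-2}, q_i = a_i*q_{i-1} + q_{i-2} with p_{-2}=0, p_{-1}=1, q_{-2}=1, q_{-1}=0:
  i=0: a_0=3, p_0 = 3*1 + 0 = 3, q_0 = 3*0 + 1 = 1.
  i=1: a_1=1, p_1 = 1*3 + 1 = 4, q_1 = 1*1 + 0 = 1.
  i=2: a_2=7, p_2 = 7*4 + 3 = 31, q_2 = 7*1 + 1 = 8.
  i=3: a_3=11, p_3 = 11*31 + 4 = 345, q_3 = 11*8 + 1 = 89.
  i=4: a_4=9, p_4 = 9*345 + 31 = 3136, q_4 = 9*89 + 8 = 809.
  i=5: a_5=8, p_5 = 8*3136 + 345 = 25433, q_5 = 8*809 + 89 = 6561.
  i=6: a_6=10, p_6 = 10*25433 + 3136 = 257466, q_6 = 10*6561 + 809 = 66419.
  i=7: a_7=8, p_7 = 8*257466 + 25433 = 2085161, q_7 = 8*66419 + 6561 = 537913.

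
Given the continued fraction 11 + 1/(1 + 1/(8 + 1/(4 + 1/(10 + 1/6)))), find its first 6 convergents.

Using the convergent recurrence p_i = a_i*p_{i-1} + p_{i-2}, q_i = a_i*q_{i-1} + q_{i-2} with p_{-2}=0, p_{-1}=1, q_{-2}=1, q_{-1}=0:
  i=0: a_0=11, p_0 = 11*1 + 0 = 11, q_0 = 11*0 + 1 = 1.
  i=1: a_1=1, p_1 = 1*11 + 1 = 12, q_1 = 1*1 + 0 = 1.
  i=2: a_2=8, p_2 = 8*12 + 11 = 107, q_2 = 8*1 + 1 = 9.
  i=3: a_3=4, p_3 = 4*107 + 12 = 440, q_3 = 4*9 + 1 = 37.
  i=4: a_4=10, p_4 = 10*440 + 107 = 4507, q_4 = 10*37 + 9 = 379.
  i=5: a_5=6, p_5 = 6*4507 + 440 = 27482, q_5 = 6*379 + 37 = 2311.

11/1, 12/1, 107/9, 440/37, 4507/379, 27482/2311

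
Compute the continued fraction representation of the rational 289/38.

[7; 1, 1, 1, 1, 7]

Run the Euclidean algorithm on 289 and 38; the successive quotients are the partial quotients a_0, a_1, ... (each step inverts the fractional part left over by the previous one):
  289 = 7*38 + 23, so a_0 = 7.
  38 = 1*23 + 15, so a_1 = 1.
  23 = 1*15 + 8, so a_2 = 1.
  15 = 1*8 + 7, so a_3 = 1.
  8 = 1*7 + 1, so a_4 = 1.
  7 = 7*1 + 0, so a_5 = 7.
The remainder reaches 0 after 6 divisions, so the expansion has 6 partial quotients, read off in order.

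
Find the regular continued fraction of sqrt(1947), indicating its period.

[44; (8, 88)]

Write x_i = (sqrt(1947) + m_i)/d_i with (m_0, d_0) = (0, 1). a_0 = floor(sqrt(1947)) = 44, since 44^2 = 1936 <= 1947 < 2025 = 45^2.
Iterate m_{i+1} = d_i*a_i - m_i, d_{i+1} = (1947 - m_{i+1}^2)/d_i, a_{i+1} = floor((a_0 + m_{i+1})/d_{i+1}):
  m_1 = 1*44 - 0 = 44, d_1 = (1947 - 44^2)/1 = 11/1 = 11, a_1 = floor((44 + 44)/11) = 8.
  m_2 = 11*8 - 44 = 44, d_2 = (1947 - 44^2)/11 = 11/11 = 1, a_2 = floor((44 + 44)/1) = 88.
  m_3 = 1*88 - 44 = 44, d_3 = (1947 - 44^2)/1 = 11/1 = 11: (m_3, d_3) = (m_1, d_1) = (44, 11), so from here the quotients repeat a_1, a_2; the period length is 2.
Hence the expansion of sqrt(1947) is a_0 = 44 followed by the repeating block 8, 88 (period 2).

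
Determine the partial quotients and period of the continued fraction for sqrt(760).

Write x_i = (sqrt(760) + m_i)/d_i with (m_0, d_0) = (0, 1). a_0 = floor(sqrt(760)) = 27, since 27^2 = 729 <= 760 < 784 = 28^2.
Iterate m_{i+1} = d_i*a_i - m_i, d_{i+1} = (760 - m_{i+1}^2)/d_i, a_{i+1} = floor((a_0 + m_{i+1})/d_{i+1}):
  m_1 = 1*27 - 0 = 27, d_1 = (760 - 27^2)/1 = 31/1 = 31, a_1 = floor((27 + 27)/31) = 1.
  m_2 = 31*1 - 27 = 4, d_2 = (760 - 4^2)/31 = 744/31 = 24, a_2 = floor((27 + 4)/24) = 1.
  m_3 = 24*1 - 4 = 20, d_3 = (760 - 20^2)/24 = 360/24 = 15, a_3 = floor((27 + 20)/15) = 3.
  m_4 = 15*3 - 20 = 25, d_4 = (760 - 25^2)/15 = 135/15 = 9, a_4 = floor((27 + 25)/9) = 5.
  m_5 = 9*5 - 25 = 20, d_5 = (760 - 20^2)/9 = 360/9 = 40, a_5 = floor((27 + 20)/40) = 1.
  m_6 = 40*1 - 20 = 20, d_6 = (760 - 20^2)/40 = 360/40 = 9, a_6 = floor((27 + 20)/9) = 5.
  m_7 = 9*5 - 20 = 25, d_7 = (760 - 25^2)/9 = 135/9 = 15, a_7 = floor((27 + 25)/15) = 3.
  m_8 = 15*3 - 25 = 20, d_8 = (760 - 20^2)/15 = 360/15 = 24, a_8 = floor((27 + 20)/24) = 1.
  m_9 = 24*1 - 20 = 4, d_9 = (760 - 4^2)/24 = 744/24 = 31, a_9 = floor((27 + 4)/31) = 1.
  m_10 = 31*1 - 4 = 27, d_10 = (760 - 27^2)/31 = 31/31 = 1, a_10 = floor((27 + 27)/1) = 54.
  m_11 = 1*54 - 27 = 27, d_11 = (760 - 27^2)/1 = 31/1 = 31: (m_11, d_11) = (m_1, d_1) = (27, 31), so from here the quotients repeat a_1, ..., a_10; the period length is 10.
Hence the expansion of sqrt(760) is a_0 = 27 followed by the repeating block 1, 1, 3, 5, 1, 5, 3, 1, 1, 54 (period 10).

[27; (1, 1, 3, 5, 1, 5, 3, 1, 1, 54)]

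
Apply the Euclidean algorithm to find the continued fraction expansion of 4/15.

Run the Euclidean algorithm on 4 and 15; the successive quotients are the partial quotients a_0, a_1, ... (each step inverts the fractional part left over by the previous one):
  4 = 0*15 + 4, so a_0 = 0.
  15 = 3*4 + 3, so a_1 = 3.
  4 = 1*3 + 1, so a_2 = 1.
  3 = 3*1 + 0, so a_3 = 3.
The remainder reaches 0 after 4 divisions, so the expansion has 4 partial quotients, read off in order.

[0; 3, 1, 3]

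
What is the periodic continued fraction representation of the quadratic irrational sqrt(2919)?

[54; (36, 108)]

Write x_i = (sqrt(2919) + m_i)/d_i with (m_0, d_0) = (0, 1). a_0 = floor(sqrt(2919)) = 54, since 54^2 = 2916 <= 2919 < 3025 = 55^2.
Iterate m_{i+1} = d_i*a_i - m_i, d_{i+1} = (2919 - m_{i+1}^2)/d_i, a_{i+1} = floor((a_0 + m_{i+1})/d_{i+1}):
  m_1 = 1*54 - 0 = 54, d_1 = (2919 - 54^2)/1 = 3/1 = 3, a_1 = floor((54 + 54)/3) = 36.
  m_2 = 3*36 - 54 = 54, d_2 = (2919 - 54^2)/3 = 3/3 = 1, a_2 = floor((54 + 54)/1) = 108.
  m_3 = 1*108 - 54 = 54, d_3 = (2919 - 54^2)/1 = 3/1 = 3: (m_3, d_3) = (m_1, d_1) = (54, 3), so from here the quotients repeat a_1, a_2; the period length is 2.
Hence the expansion of sqrt(2919) is a_0 = 54 followed by the repeating block 36, 108 (period 2).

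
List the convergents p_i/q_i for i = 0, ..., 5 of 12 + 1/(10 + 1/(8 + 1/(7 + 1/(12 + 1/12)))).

12/1, 121/10, 980/81, 6981/577, 84752/7005, 1024005/84637

Using the convergent recurrence p_i = a_i*p_{i-1} + p_{i-2}, q_i = a_i*q_{i-1} + q_{i-2} with p_{-2}=0, p_{-1}=1, q_{-2}=1, q_{-1}=0:
  i=0: a_0=12, p_0 = 12*1 + 0 = 12, q_0 = 12*0 + 1 = 1.
  i=1: a_1=10, p_1 = 10*12 + 1 = 121, q_1 = 10*1 + 0 = 10.
  i=2: a_2=8, p_2 = 8*121 + 12 = 980, q_2 = 8*10 + 1 = 81.
  i=3: a_3=7, p_3 = 7*980 + 121 = 6981, q_3 = 7*81 + 10 = 577.
  i=4: a_4=12, p_4 = 12*6981 + 980 = 84752, q_4 = 12*577 + 81 = 7005.
  i=5: a_5=12, p_5 = 12*84752 + 6981 = 1024005, q_5 = 12*7005 + 577 = 84637.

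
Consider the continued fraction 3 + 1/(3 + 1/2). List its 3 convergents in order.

Using the convergent recurrence p_i = a_i*p_{i-1} + p_{i-2}, q_i = a_i*q_{i-1} + q_{i-2} with p_{-2}=0, p_{-1}=1, q_{-2}=1, q_{-1}=0:
  i=0: a_0=3, p_0 = 3*1 + 0 = 3, q_0 = 3*0 + 1 = 1.
  i=1: a_1=3, p_1 = 3*3 + 1 = 10, q_1 = 3*1 + 0 = 3.
  i=2: a_2=2, p_2 = 2*10 + 3 = 23, q_2 = 2*3 + 1 = 7.

3/1, 10/3, 23/7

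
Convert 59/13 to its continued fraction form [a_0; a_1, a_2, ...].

[4; 1, 1, 6]

Run the Euclidean algorithm on 59 and 13; the successive quotients are the partial quotients a_0, a_1, ... (each step inverts the fractional part left over by the previous one):
  59 = 4*13 + 7, so a_0 = 4.
  13 = 1*7 + 6, so a_1 = 1.
  7 = 1*6 + 1, so a_2 = 1.
  6 = 6*1 + 0, so a_3 = 6.
The remainder reaches 0 after 4 divisions, so the expansion has 4 partial quotients, read off in order.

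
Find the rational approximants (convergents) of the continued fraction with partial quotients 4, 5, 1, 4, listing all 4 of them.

4/1, 21/5, 25/6, 121/29

Using the convergent recurrence p_i = a_i*p_{i-1} + p_{i-2}, q_i = a_i*q_{i-1} + q_{i-2} with p_{-2}=0, p_{-1}=1, q_{-2}=1, q_{-1}=0:
  i=0: a_0=4, p_0 = 4*1 + 0 = 4, q_0 = 4*0 + 1 = 1.
  i=1: a_1=5, p_1 = 5*4 + 1 = 21, q_1 = 5*1 + 0 = 5.
  i=2: a_2=1, p_2 = 1*21 + 4 = 25, q_2 = 1*5 + 1 = 6.
  i=3: a_3=4, p_3 = 4*25 + 21 = 121, q_3 = 4*6 + 5 = 29.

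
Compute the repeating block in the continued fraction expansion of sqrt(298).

Write x_i = (sqrt(298) + m_i)/d_i with (m_0, d_0) = (0, 1). a_0 = floor(sqrt(298)) = 17, since 17^2 = 289 <= 298 < 324 = 18^2.
Iterate m_{i+1} = d_i*a_i - m_i, d_{i+1} = (298 - m_{i+1}^2)/d_i, a_{i+1} = floor((a_0 + m_{i+1})/d_{i+1}):
  m_1 = 1*17 - 0 = 17, d_1 = (298 - 17^2)/1 = 9/1 = 9, a_1 = floor((17 + 17)/9) = 3.
  m_2 = 9*3 - 17 = 10, d_2 = (298 - 10^2)/9 = 198/9 = 22, a_2 = floor((17 + 10)/22) = 1.
  m_3 = 22*1 - 10 = 12, d_3 = (298 - 12^2)/22 = 154/22 = 7, a_3 = floor((17 + 12)/7) = 4.
  m_4 = 7*4 - 12 = 16, d_4 = (298 - 16^2)/7 = 42/7 = 6, a_4 = floor((17 + 16)/6) = 5.
  m_5 = 6*5 - 16 = 14, d_5 = (298 - 14^2)/6 = 102/6 = 17, a_5 = floor((17 + 14)/17) = 1.
  m_6 = 17*1 - 14 = 3, d_6 = (298 - 3^2)/17 = 289/17 = 17, a_6 = floor((17 + 3)/17) = 1.
  m_7 = 17*1 - 3 = 14, d_7 = (298 - 14^2)/17 = 102/17 = 6, a_7 = floor((17 + 14)/6) = 5.
  m_8 = 6*5 - 14 = 16, d_8 = (298 - 16^2)/6 = 42/6 = 7, a_8 = floor((17 + 16)/7) = 4.
  m_9 = 7*4 - 16 = 12, d_9 = (298 - 12^2)/7 = 154/7 = 22, a_9 = floor((17 + 12)/22) = 1.
  m_10 = 22*1 - 12 = 10, d_10 = (298 - 10^2)/22 = 198/22 = 9, a_10 = floor((17 + 10)/9) = 3.
  m_11 = 9*3 - 10 = 17, d_11 = (298 - 17^2)/9 = 9/9 = 1, a_11 = floor((17 + 17)/1) = 34.
  m_12 = 1*34 - 17 = 17, d_12 = (298 - 17^2)/1 = 9/1 = 9: (m_12, d_12) = (m_1, d_1) = (17, 9), so from here the quotients repeat a_1, ..., a_11; the period length is 11.
Hence the expansion of sqrt(298) is a_0 = 17 followed by the repeating block 3, 1, 4, 5, 1, 1, 5, 4, 1, 3, 34 (period 11).

[17; (3, 1, 4, 5, 1, 1, 5, 4, 1, 3, 34)]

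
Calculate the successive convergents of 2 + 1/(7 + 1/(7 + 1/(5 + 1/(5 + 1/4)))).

2/1, 15/7, 107/50, 550/257, 2857/1335, 11978/5597

Using the convergent recurrence p_i = a_i*p_{i-1} + p_{i-2}, q_i = a_i*q_{i-1} + q_{i-2} with p_{-2}=0, p_{-1}=1, q_{-2}=1, q_{-1}=0:
  i=0: a_0=2, p_0 = 2*1 + 0 = 2, q_0 = 2*0 + 1 = 1.
  i=1: a_1=7, p_1 = 7*2 + 1 = 15, q_1 = 7*1 + 0 = 7.
  i=2: a_2=7, p_2 = 7*15 + 2 = 107, q_2 = 7*7 + 1 = 50.
  i=3: a_3=5, p_3 = 5*107 + 15 = 550, q_3 = 5*50 + 7 = 257.
  i=4: a_4=5, p_4 = 5*550 + 107 = 2857, q_4 = 5*257 + 50 = 1335.
  i=5: a_5=4, p_5 = 4*2857 + 550 = 11978, q_5 = 4*1335 + 257 = 5597.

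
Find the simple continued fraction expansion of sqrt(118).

[10; (1, 6, 3, 2, 10, 2, 3, 6, 1, 20)]

Write x_i = (sqrt(118) + m_i)/d_i with (m_0, d_0) = (0, 1). a_0 = floor(sqrt(118)) = 10, since 10^2 = 100 <= 118 < 121 = 11^2.
Iterate m_{i+1} = d_i*a_i - m_i, d_{i+1} = (118 - m_{i+1}^2)/d_i, a_{i+1} = floor((a_0 + m_{i+1})/d_{i+1}):
  m_1 = 1*10 - 0 = 10, d_1 = (118 - 10^2)/1 = 18/1 = 18, a_1 = floor((10 + 10)/18) = 1.
  m_2 = 18*1 - 10 = 8, d_2 = (118 - 8^2)/18 = 54/18 = 3, a_2 = floor((10 + 8)/3) = 6.
  m_3 = 3*6 - 8 = 10, d_3 = (118 - 10^2)/3 = 18/3 = 6, a_3 = floor((10 + 10)/6) = 3.
  m_4 = 6*3 - 10 = 8, d_4 = (118 - 8^2)/6 = 54/6 = 9, a_4 = floor((10 + 8)/9) = 2.
  m_5 = 9*2 - 8 = 10, d_5 = (118 - 10^2)/9 = 18/9 = 2, a_5 = floor((10 + 10)/2) = 10.
  m_6 = 2*10 - 10 = 10, d_6 = (118 - 10^2)/2 = 18/2 = 9, a_6 = floor((10 + 10)/9) = 2.
  m_7 = 9*2 - 10 = 8, d_7 = (118 - 8^2)/9 = 54/9 = 6, a_7 = floor((10 + 8)/6) = 3.
  m_8 = 6*3 - 8 = 10, d_8 = (118 - 10^2)/6 = 18/6 = 3, a_8 = floor((10 + 10)/3) = 6.
  m_9 = 3*6 - 10 = 8, d_9 = (118 - 8^2)/3 = 54/3 = 18, a_9 = floor((10 + 8)/18) = 1.
  m_10 = 18*1 - 8 = 10, d_10 = (118 - 10^2)/18 = 18/18 = 1, a_10 = floor((10 + 10)/1) = 20.
  m_11 = 1*20 - 10 = 10, d_11 = (118 - 10^2)/1 = 18/1 = 18: (m_11, d_11) = (m_1, d_1) = (10, 18), so from here the quotients repeat a_1, ..., a_10; the period length is 10.
Hence the expansion of sqrt(118) is a_0 = 10 followed by the repeating block 1, 6, 3, 2, 10, 2, 3, 6, 1, 20 (period 10).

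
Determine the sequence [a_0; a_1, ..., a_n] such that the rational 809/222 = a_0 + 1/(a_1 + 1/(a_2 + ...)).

[3; 1, 1, 1, 4, 3, 1, 3]

Run the Euclidean algorithm on 809 and 222; the successive quotients are the partial quotients a_0, a_1, ... (each step inverts the fractional part left over by the previous one):
  809 = 3*222 + 143, so a_0 = 3.
  222 = 1*143 + 79, so a_1 = 1.
  143 = 1*79 + 64, so a_2 = 1.
  79 = 1*64 + 15, so a_3 = 1.
  64 = 4*15 + 4, so a_4 = 4.
  15 = 3*4 + 3, so a_5 = 3.
  4 = 1*3 + 1, so a_6 = 1.
  3 = 3*1 + 0, so a_7 = 3.
The remainder reaches 0 after 8 divisions, so the expansion has 8 partial quotients, read off in order.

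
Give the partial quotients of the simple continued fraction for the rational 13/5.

Run the Euclidean algorithm on 13 and 5; the successive quotients are the partial quotients a_0, a_1, ... (each step inverts the fractional part left over by the previous one):
  13 = 2*5 + 3, so a_0 = 2.
  5 = 1*3 + 2, so a_1 = 1.
  3 = 1*2 + 1, so a_2 = 1.
  2 = 2*1 + 0, so a_3 = 2.
The remainder reaches 0 after 4 divisions, so the expansion has 4 partial quotients, read off in order.

[2; 1, 1, 2]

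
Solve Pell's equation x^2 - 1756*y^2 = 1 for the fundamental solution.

(x, y) = (387199, 9240)

First expand sqrt(1756) as a continued fraction. With x_i = (sqrt(1756) + m_i)/d_i and (m_0, d_0) = (0, 1): a_0 = floor(sqrt(1756)) = 41, since 41^2 = 1681 <= 1756 < 1764 = 42^2.
Iterate m_{i+1} = d_i*a_i - m_i, d_{i+1} = (1756 - m_{i+1}^2)/d_i, a_{i+1} = floor((a_0 + m_{i+1})/d_{i+1}):
  m_1 = 1*41 - 0 = 41, d_1 = (1756 - 41^2)/1 = 75/1 = 75, a_1 = floor((41 + 41)/75) = 1.
  m_2 = 75*1 - 41 = 34, d_2 = (1756 - 34^2)/75 = 600/75 = 8, a_2 = floor((41 + 34)/8) = 9.
  m_3 = 8*9 - 34 = 38, d_3 = (1756 - 38^2)/8 = 312/8 = 39, a_3 = floor((41 + 38)/39) = 2.
  m_4 = 39*2 - 38 = 40, d_4 = (1756 - 40^2)/39 = 156/39 = 4, a_4 = floor((41 + 40)/4) = 20.
  m_5 = 4*20 - 40 = 40, d_5 = (1756 - 40^2)/4 = 156/4 = 39, a_5 = floor((41 + 40)/39) = 2.
  m_6 = 39*2 - 40 = 38, d_6 = (1756 - 38^2)/39 = 312/39 = 8, a_6 = floor((41 + 38)/8) = 9.
  m_7 = 8*9 - 38 = 34, d_7 = (1756 - 34^2)/8 = 600/8 = 75, a_7 = floor((41 + 34)/75) = 1.
  m_8 = 75*1 - 34 = 41, d_8 = (1756 - 41^2)/75 = 75/75 = 1, a_8 = floor((41 + 41)/1) = 82.
  m_9 = 1*82 - 41 = 41, d_9 = (1756 - 41^2)/1 = 75/1 = 75: (m_9, d_9) = (m_1, d_1) = (41, 75), so from here the quotients repeat a_1, ..., a_8; the period length is 8.
So sqrt(1756) = [41; (1, 9, 2, 20, 2, 9, 1, 82)] with period length k = 8.
k is even, so the fundamental solution of x^2 - 1756y^2 = 1 is (p_{k-1}, q_{k-1}) = (p_7, q_7); compute convergents through index 7.
Convergents (p_i = a_i*p_{i-1} + p_{i-2}, q_i = a_i*q_{i-1} + q_{i-2} with p_{-2}=0, p_{-1}=1, q_{-2}=1, q_{-1}=0):
  i=0: a_0=41, p_0 = 41*1 + 0 = 41, q_0 = 41*0 + 1 = 1.
  i=1: a_1=1, p_1 = 1*41 + 1 = 42, q_1 = 1*1 + 0 = 1.
  i=2: a_2=9, p_2 = 9*42 + 41 = 419, q_2 = 9*1 + 1 = 10.
  i=3: a_3=2, p_3 = 2*419 + 42 = 880, q_3 = 2*10 + 1 = 21.
  i=4: a_4=20, p_4 = 20*880 + 419 = 18019, q_4 = 20*21 + 10 = 430.
  i=5: a_5=2, p_5 = 2*18019 + 880 = 36918, q_5 = 2*430 + 21 = 881.
  i=6: a_6=9, p_6 = 9*36918 + 18019 = 350281, q_6 = 9*881 + 430 = 8359.
  i=7: a_7=1, p_7 = 1*350281 + 36918 = 387199, q_7 = 1*8359 + 881 = 9240.
Check: 387199^2 - 1756*9240^2 = 149923065601 - 149923065600 = 1, so (x, y) = (387199, 9240) solves the equation, and by the theorem it is the least positive solution.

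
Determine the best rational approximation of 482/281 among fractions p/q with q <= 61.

Expand x = 482/281 as a continued fraction with the Euclidean algorithm:
  482 = 1*281 + 201, so a_0 = 1.
  281 = 1*201 + 80, so a_1 = 1.
  201 = 2*80 + 41, so a_2 = 2.
  80 = 1*41 + 39, so a_3 = 1.
  41 = 1*39 + 2, so a_4 = 1.
  39 = 19*2 + 1, so a_5 = 19.
  2 = 2*1 + 0, so a_6 = 2.
so x = [1; 1, 2, 1, 1, 19, 2].
Convergents (p_i = a_i*p_{i-1} + p_{i-2}, q_i = a_i*q_{i-1} + q_{i-2} with p_{-2}=0, p_{-1}=1, q_{-2}=1, q_{-1}=0), until the denominator exceeds 61:
  i=0: a_0=1, p_0 = 1*1 + 0 = 1, q_0 = 1*0 + 1 = 1.
  i=1: a_1=1, p_1 = 1*1 + 1 = 2, q_1 = 1*1 + 0 = 1.
  i=2: a_2=2, p_2 = 2*2 + 1 = 5, q_2 = 2*1 + 1 = 3.
  i=3: a_3=1, p_3 = 1*5 + 2 = 7, q_3 = 1*3 + 1 = 4.
  i=4: a_4=1, p_4 = 1*7 + 5 = 12, q_4 = 1*4 + 3 = 7.
  i=5: a_5=19, p_5 = 19*12 + 7 = 235, q_5 = 19*7 + 4 = 137.
q_5 = 137 > 61, so the last convergent with denominator <= 61 is p_4/q_4 = 12/7.
The closest fraction with denominator <= 61 is either p_4/q_4 or the intermediate fraction (k*p_4 + p_3)/(k*q_4 + q_3) with the largest k >= 1 whose denominator stays <= 61; these approach x as k grows, and every other convergent or intermediate fraction in range is farther away.
Largest k: floor((61 - q_3)/q_4) = floor((61 - 4)/7) = 8.
That gives (8*12 + 7)/(8*7 + 4) = 103/60.
Compare the errors: |x - 12/7| = |482*7 - 12*281|/(281*7) = 2/1967, and |x - 103/60| = |482*60 - 103*281|/(281*60) = 23/16860.
Cross-multiplying, 2*16860 = 33720 < 45241 = 23*1967, so 2/1967 is smaller: the convergent 12/7 is closer to x than 103/60.

12/7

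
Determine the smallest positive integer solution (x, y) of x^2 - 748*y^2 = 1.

(x, y) = (5658247, 206886)

First expand sqrt(748) as a continued fraction. With x_i = (sqrt(748) + m_i)/d_i and (m_0, d_0) = (0, 1): a_0 = floor(sqrt(748)) = 27, since 27^2 = 729 <= 748 < 784 = 28^2.
Iterate m_{i+1} = d_i*a_i - m_i, d_{i+1} = (748 - m_{i+1}^2)/d_i, a_{i+1} = floor((a_0 + m_{i+1})/d_{i+1}):
  m_1 = 1*27 - 0 = 27, d_1 = (748 - 27^2)/1 = 19/1 = 19, a_1 = floor((27 + 27)/19) = 2.
  m_2 = 19*2 - 27 = 11, d_2 = (748 - 11^2)/19 = 627/19 = 33, a_2 = floor((27 + 11)/33) = 1.
  m_3 = 33*1 - 11 = 22, d_3 = (748 - 22^2)/33 = 264/33 = 8, a_3 = floor((27 + 22)/8) = 6.
  m_4 = 8*6 - 22 = 26, d_4 = (748 - 26^2)/8 = 72/8 = 9, a_4 = floor((27 + 26)/9) = 5.
  m_5 = 9*5 - 26 = 19, d_5 = (748 - 19^2)/9 = 387/9 = 43, a_5 = floor((27 + 19)/43) = 1.
  m_6 = 43*1 - 19 = 24, d_6 = (748 - 24^2)/43 = 172/43 = 4, a_6 = floor((27 + 24)/4) = 12.
  m_7 = 4*12 - 24 = 24, d_7 = (748 - 24^2)/4 = 172/4 = 43, a_7 = floor((27 + 24)/43) = 1.
  m_8 = 43*1 - 24 = 19, d_8 = (748 - 19^2)/43 = 387/43 = 9, a_8 = floor((27 + 19)/9) = 5.
  m_9 = 9*5 - 19 = 26, d_9 = (748 - 26^2)/9 = 72/9 = 8, a_9 = floor((27 + 26)/8) = 6.
  m_10 = 8*6 - 26 = 22, d_10 = (748 - 22^2)/8 = 264/8 = 33, a_10 = floor((27 + 22)/33) = 1.
  m_11 = 33*1 - 22 = 11, d_11 = (748 - 11^2)/33 = 627/33 = 19, a_11 = floor((27 + 11)/19) = 2.
  m_12 = 19*2 - 11 = 27, d_12 = (748 - 27^2)/19 = 19/19 = 1, a_12 = floor((27 + 27)/1) = 54.
  m_13 = 1*54 - 27 = 27, d_13 = (748 - 27^2)/1 = 19/1 = 19: (m_13, d_13) = (m_1, d_1) = (27, 19), so from here the quotients repeat a_1, ..., a_12; the period length is 12.
So sqrt(748) = [27; (2, 1, 6, 5, 1, 12, 1, 5, 6, 1, 2, 54)] with period length k = 12.
k is even, so the fundamental solution of x^2 - 748y^2 = 1 is (p_{k-1}, q_{k-1}) = (p_11, q_11); compute convergents through index 11.
Convergents (p_i = a_i*p_{i-1} + p_{i-2}, q_i = a_i*q_{i-1} + q_{i-2} with p_{-2}=0, p_{-1}=1, q_{-2}=1, q_{-1}=0):
  i=0: a_0=27, p_0 = 27*1 + 0 = 27, q_0 = 27*0 + 1 = 1.
  i=1: a_1=2, p_1 = 2*27 + 1 = 55, q_1 = 2*1 + 0 = 2.
  i=2: a_2=1, p_2 = 1*55 + 27 = 82, q_2 = 1*2 + 1 = 3.
  i=3: a_3=6, p_3 = 6*82 + 55 = 547, q_3 = 6*3 + 2 = 20.
  i=4: a_4=5, p_4 = 5*547 + 82 = 2817, q_4 = 5*20 + 3 = 103.
  i=5: a_5=1, p_5 = 1*2817 + 547 = 3364, q_5 = 1*103 + 20 = 123.
  i=6: a_6=12, p_6 = 12*3364 + 2817 = 43185, q_6 = 12*123 + 103 = 1579.
  i=7: a_7=1, p_7 = 1*43185 + 3364 = 46549, q_7 = 1*1579 + 123 = 1702.
  i=8: a_8=5, p_8 = 5*46549 + 43185 = 275930, q_8 = 5*1702 + 1579 = 10089.
  i=9: a_9=6, p_9 = 6*275930 + 46549 = 1702129, q_9 = 6*10089 + 1702 = 62236.
  i=10: a_10=1, p_10 = 1*1702129 + 275930 = 1978059, q_10 = 1*62236 + 10089 = 72325.
  i=11: a_11=2, p_11 = 2*1978059 + 1702129 = 5658247, q_11 = 2*72325 + 62236 = 206886.
Check: 5658247^2 - 748*206886^2 = 32015759113009 - 32015759113008 = 1, so (x, y) = (5658247, 206886) solves the equation, and by the theorem it is the least positive solution.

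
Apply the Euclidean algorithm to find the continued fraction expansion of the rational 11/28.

Run the Euclidean algorithm on 11 and 28; the successive quotients are the partial quotients a_0, a_1, ... (each step inverts the fractional part left over by the previous one):
  11 = 0*28 + 11, so a_0 = 0.
  28 = 2*11 + 6, so a_1 = 2.
  11 = 1*6 + 5, so a_2 = 1.
  6 = 1*5 + 1, so a_3 = 1.
  5 = 5*1 + 0, so a_4 = 5.
The remainder reaches 0 after 5 divisions, so the expansion has 5 partial quotients, read off in order.

[0; 2, 1, 1, 5]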